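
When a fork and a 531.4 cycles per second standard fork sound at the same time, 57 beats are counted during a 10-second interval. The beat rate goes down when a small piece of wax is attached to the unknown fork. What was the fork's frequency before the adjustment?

537.1 Hz

Beat frequency = 57/10 = 5.7 Hz.
|f − 531.4| = 5.7, so the fork was at either 525.7 Hz or 537.1 Hz.
Loading a fork with wax lowers its frequency; the adjustment lowers the fork's frequency.
The beat rate fell, so the adjustment moved the fork toward 531.4 Hz — it must have started above the reference.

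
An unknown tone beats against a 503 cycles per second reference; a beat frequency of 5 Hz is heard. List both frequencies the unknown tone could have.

|f − 503| = 5, so f = 503 ± 5.

498 Hz or 508 Hz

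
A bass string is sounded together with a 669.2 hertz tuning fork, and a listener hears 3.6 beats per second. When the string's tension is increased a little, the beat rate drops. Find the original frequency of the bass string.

|f − 669.2| = 3.6, so the bass string was at either 665.6 Hz or 672.8 Hz.
Higher tension means higher frequency; the adjustment raises the bass string's frequency.
The beat rate fell, so the adjustment moved the bass string toward 669.2 Hz — it must have started below the reference.

665.6 Hz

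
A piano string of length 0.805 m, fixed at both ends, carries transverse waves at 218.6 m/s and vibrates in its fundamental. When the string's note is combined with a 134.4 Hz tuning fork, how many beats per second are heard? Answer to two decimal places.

For a string fixed at both ends, f_n = n·v/(2L) = 1·218.6/(2·0.805) = 135.7764 Hz.
f_beat = |135.7764 − 134.4| = 1.38 Hz.

1.38 Hz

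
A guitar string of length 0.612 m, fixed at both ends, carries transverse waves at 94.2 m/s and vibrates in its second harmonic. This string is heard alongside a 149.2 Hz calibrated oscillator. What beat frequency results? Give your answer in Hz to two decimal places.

4.72 Hz

For a string fixed at both ends, f_n = n·v/(2L) = 2·94.2/(2·0.612) = 153.9216 Hz.
f_beat = |153.9216 − 149.2| = 4.72 Hz.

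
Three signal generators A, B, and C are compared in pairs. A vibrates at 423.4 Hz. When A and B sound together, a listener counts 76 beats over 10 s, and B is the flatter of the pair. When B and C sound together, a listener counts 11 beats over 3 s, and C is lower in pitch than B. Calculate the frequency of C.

412.1333 Hz

A–B: Beat frequency = 76/10 = 7.6 Hz.
B is below A, so f_B = 423.4 − 7.6 = 415.8 Hz.
B–C: Beat frequency = 11/3 = 3.6667 Hz.
C is below B, so f_C = 415.8 − 3.6667 = 412.1333 Hz.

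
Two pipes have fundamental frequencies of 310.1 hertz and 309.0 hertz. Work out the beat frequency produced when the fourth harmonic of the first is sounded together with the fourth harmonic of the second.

Fourth harmonic of the first: 4·310.1 = 1240.4 Hz.
Fourth harmonic of the second: 4·309.0 = 1236.0 Hz.
f_beat = |1240.4 − 1236.0| = 4.4 Hz.

4.4 Hz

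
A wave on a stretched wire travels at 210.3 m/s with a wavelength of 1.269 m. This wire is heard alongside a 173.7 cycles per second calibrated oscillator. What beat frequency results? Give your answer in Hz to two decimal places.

Source frequency f = v/λ = 210.3/1.269 = 165.7210 Hz.
f_beat = |165.7210 − 173.7| = 7.98 Hz.

7.98 Hz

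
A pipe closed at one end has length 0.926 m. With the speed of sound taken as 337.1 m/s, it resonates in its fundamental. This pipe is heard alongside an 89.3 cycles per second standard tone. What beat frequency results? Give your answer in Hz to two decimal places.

Closed pipe (odd harmonics): f_n = n·v/(4L) = 1·337.1/(4·0.926) = 91.0097 Hz.
f_beat = |91.0097 − 89.3| = 1.71 Hz.

1.71 Hz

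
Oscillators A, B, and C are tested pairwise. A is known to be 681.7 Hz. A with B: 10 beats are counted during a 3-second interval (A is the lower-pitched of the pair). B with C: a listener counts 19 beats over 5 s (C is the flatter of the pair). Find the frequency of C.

681.2333 Hz

A–B: Beat frequency = 10/3 = 3.3333 Hz.
B is above A, so f_B = 681.7 + 3.3333 = 685.0333 Hz.
B–C: Beat frequency = 19/5 = 3.8 Hz.
C is below B, so f_C = 685.0333 − 3.8 = 681.2333 Hz.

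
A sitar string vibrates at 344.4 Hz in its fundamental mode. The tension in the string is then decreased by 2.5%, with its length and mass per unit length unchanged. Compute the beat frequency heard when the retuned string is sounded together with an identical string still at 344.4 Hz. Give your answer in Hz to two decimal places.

For a string, f ∝ √T, so the new frequency is 344.4·√0.975 = 340.0678 Hz.
f_beat = |340.0678 − 344.4| = 4.33 Hz.

4.33 Hz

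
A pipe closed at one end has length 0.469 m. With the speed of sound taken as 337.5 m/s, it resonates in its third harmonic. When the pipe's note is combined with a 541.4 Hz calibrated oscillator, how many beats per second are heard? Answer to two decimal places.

Closed pipe (odd harmonics): f_n = n·v/(4L) = 3·337.5/(4·0.469) = 539.7122 Hz.
f_beat = |539.7122 − 541.4| = 1.69 Hz.

1.69 Hz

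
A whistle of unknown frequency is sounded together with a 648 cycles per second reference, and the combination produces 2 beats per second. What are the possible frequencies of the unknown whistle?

|f − 648| = 2, so f = 648 ± 2.

646 Hz or 650 Hz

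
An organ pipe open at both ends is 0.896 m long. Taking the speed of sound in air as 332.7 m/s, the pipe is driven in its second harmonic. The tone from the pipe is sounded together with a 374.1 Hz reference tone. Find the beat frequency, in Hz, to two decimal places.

2.78 Hz

Open pipe: f_n = n·v/(2L) = 2·332.7/(2·0.896) = 371.3170 Hz.
f_beat = |371.3170 − 374.1| = 2.78 Hz.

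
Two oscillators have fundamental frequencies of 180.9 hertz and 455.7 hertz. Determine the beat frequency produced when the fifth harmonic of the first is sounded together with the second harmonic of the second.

Fifth harmonic of the first: 5·180.9 = 904.5 Hz.
Second harmonic of the second: 2·455.7 = 911.4 Hz.
f_beat = |904.5 − 911.4| = 6.9 Hz.

6.9 Hz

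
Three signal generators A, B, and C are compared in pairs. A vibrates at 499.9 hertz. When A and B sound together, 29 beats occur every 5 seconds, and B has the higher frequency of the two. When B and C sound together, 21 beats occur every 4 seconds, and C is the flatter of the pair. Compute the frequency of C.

A–B: Beat frequency = 29/5 = 5.8 Hz.
B is above A, so f_B = 499.9 + 5.8 = 505.7 Hz.
B–C: Beat frequency = 21/4 = 5.25 Hz.
C is below B, so f_C = 505.7 − 5.25 = 500.45 Hz.

500.45 Hz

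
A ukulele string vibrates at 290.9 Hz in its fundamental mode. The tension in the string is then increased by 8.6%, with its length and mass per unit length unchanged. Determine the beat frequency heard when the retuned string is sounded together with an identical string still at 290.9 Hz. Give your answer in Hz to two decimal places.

12.25 Hz

For a string, f ∝ √T, so the new frequency is 290.9·√1.086 = 303.1507 Hz.
f_beat = |303.1507 − 290.9| = 12.25 Hz.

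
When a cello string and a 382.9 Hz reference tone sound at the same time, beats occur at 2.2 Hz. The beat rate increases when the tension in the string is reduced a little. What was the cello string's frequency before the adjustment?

380.7 Hz

|f − 382.9| = 2.2, so the cello string was at either 380.7 Hz or 385.1 Hz.
Lower tension means lower frequency; the adjustment lowers the cello string's frequency.
The beat rate rose, so the adjustment moved the cello string further from 382.9 Hz — it was already below the reference.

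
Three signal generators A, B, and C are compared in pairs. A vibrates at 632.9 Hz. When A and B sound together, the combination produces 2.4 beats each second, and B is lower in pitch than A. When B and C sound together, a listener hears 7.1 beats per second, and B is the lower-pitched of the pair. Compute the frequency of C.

637.6 Hz

B is below A, so f_B = 632.9 − 2.4 = 630.5 Hz.
C is above B, so f_C = 630.5 + 7.1 = 637.6 Hz.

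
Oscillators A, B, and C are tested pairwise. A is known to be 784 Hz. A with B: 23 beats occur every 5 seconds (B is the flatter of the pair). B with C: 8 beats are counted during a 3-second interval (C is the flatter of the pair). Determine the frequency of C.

776.7333 Hz

A–B: Beat frequency = 23/5 = 4.6 Hz.
B is below A, so f_B = 784 − 4.6 = 779.4 Hz.
B–C: Beat frequency = 8/3 = 2.6667 Hz.
C is below B, so f_C = 779.4 − 2.6667 = 776.7333 Hz.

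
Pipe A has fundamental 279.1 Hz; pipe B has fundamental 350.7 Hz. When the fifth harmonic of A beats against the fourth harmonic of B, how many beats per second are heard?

7.3 Hz

Fifth harmonic of the first: 5·279.1 = 1395.5 Hz.
Fourth harmonic of the second: 4·350.7 = 1402.8 Hz.
f_beat = |1395.5 − 1402.8| = 7.3 Hz.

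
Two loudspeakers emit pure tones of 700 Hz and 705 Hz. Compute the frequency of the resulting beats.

Beats arise from superposition of two nearby frequencies; the beat rate is |f₁ − f₂|.
|700 − 705| = 5 Hz.

5 Hz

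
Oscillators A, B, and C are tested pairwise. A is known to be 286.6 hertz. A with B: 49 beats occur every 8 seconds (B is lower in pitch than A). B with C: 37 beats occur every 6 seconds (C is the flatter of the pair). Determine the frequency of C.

A–B: Beat frequency = 49/8 = 6.125 Hz.
B is below A, so f_B = 286.6 − 6.125 = 280.475 Hz.
B–C: Beat frequency = 37/6 = 6.1667 Hz.
C is below B, so f_C = 280.475 − 6.1667 = 274.3083 Hz.

274.3083 Hz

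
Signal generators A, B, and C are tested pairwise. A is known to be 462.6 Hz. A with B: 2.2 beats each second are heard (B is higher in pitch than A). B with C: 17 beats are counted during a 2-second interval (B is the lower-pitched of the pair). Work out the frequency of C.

B is above A, so f_B = 462.6 + 2.2 = 464.8 Hz.
B–C: Beat frequency = 17/2 = 8.5 Hz.
C is above B, so f_C = 464.8 + 8.5 = 473.3 Hz.

473.3 Hz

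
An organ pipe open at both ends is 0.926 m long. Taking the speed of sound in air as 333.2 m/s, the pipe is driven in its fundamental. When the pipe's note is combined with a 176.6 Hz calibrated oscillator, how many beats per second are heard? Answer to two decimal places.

Open pipe: f_n = n·v/(2L) = 1·333.2/(2·0.926) = 179.9136 Hz.
f_beat = |179.9136 − 176.6| = 3.31 Hz.

3.31 Hz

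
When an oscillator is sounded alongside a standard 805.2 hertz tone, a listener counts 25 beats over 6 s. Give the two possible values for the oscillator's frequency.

Beat frequency = 25/6 = 4.1667 Hz.
|f − 805.2| = 4.1667, so f = 805.2 ± 4.1667.

801.0333 Hz or 809.3667 Hz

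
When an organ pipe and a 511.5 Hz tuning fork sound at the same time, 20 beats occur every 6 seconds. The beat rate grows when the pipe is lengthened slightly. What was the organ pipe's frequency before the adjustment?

Beat frequency = 20/6 = 3.3333 Hz.
|f − 511.5| = 3.3333, so the organ pipe was at either 508.1667 Hz or 514.8333 Hz.
A longer pipe has a lower fundamental; the adjustment lowers the organ pipe's frequency.
The beat rate rose, so the adjustment moved the organ pipe further from 511.5 Hz — it was already below the reference.

508.1667 Hz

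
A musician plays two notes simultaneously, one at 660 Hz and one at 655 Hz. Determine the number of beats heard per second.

f_beat = |f₁ − f₂|.
|660 − 655| = 5 Hz.

5 Hz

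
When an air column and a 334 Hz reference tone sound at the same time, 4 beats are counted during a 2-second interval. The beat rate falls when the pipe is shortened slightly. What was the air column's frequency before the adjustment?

332 Hz

Beat frequency = 4/2 = 2 Hz.
|f − 334| = 2, so the air column was at either 332 Hz or 336 Hz.
A shorter pipe has a higher fundamental; the adjustment raises the air column's frequency.
The beat rate fell, so the adjustment moved the air column toward 334 Hz — it must have started below the reference.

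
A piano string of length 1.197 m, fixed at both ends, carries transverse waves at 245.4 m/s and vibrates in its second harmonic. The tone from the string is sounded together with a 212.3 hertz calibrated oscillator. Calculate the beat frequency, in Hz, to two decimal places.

7.29 Hz

For a string fixed at both ends, f_n = n·v/(2L) = 2·245.4/(2·1.197) = 205.0125 Hz.
f_beat = |205.0125 − 212.3| = 7.29 Hz.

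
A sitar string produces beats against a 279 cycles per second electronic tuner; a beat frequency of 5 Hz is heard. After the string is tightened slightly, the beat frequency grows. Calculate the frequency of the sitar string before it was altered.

|f − 279| = 5, so the sitar string was at either 274 Hz or 284 Hz.
Increasing tension raises a string's frequency; the adjustment raises the sitar string's frequency.
The beat rate rose, so the adjustment moved the sitar string further from 279 Hz — it was already above the reference.

284 Hz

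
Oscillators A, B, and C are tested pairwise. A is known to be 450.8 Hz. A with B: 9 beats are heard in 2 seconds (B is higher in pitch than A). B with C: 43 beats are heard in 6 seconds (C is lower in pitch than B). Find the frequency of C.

A–B: Beat frequency = 9/2 = 4.5 Hz.
B is above A, so f_B = 450.8 + 4.5 = 455.3 Hz.
B–C: Beat frequency = 43/6 = 7.1667 Hz.
C is below B, so f_C = 455.3 − 7.1667 = 448.1333 Hz.

448.1333 Hz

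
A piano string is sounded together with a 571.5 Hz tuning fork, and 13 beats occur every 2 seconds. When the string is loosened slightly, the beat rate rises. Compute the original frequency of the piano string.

565 Hz

Beat frequency = 13/2 = 6.5 Hz.
|f − 571.5| = 6.5, so the piano string was at either 565 Hz or 578 Hz.
Reducing tension lowers a string's frequency; the adjustment lowers the piano string's frequency.
The beat rate rose, so the adjustment moved the piano string further from 571.5 Hz — it was already below the reference.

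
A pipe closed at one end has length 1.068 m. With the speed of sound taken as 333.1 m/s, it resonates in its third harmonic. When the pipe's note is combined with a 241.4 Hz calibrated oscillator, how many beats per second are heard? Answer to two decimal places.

7.48 Hz

Closed pipe (odd harmonics): f_n = n·v/(4L) = 3·333.1/(4·1.068) = 233.9185 Hz.
f_beat = |233.9185 − 241.4| = 7.48 Hz.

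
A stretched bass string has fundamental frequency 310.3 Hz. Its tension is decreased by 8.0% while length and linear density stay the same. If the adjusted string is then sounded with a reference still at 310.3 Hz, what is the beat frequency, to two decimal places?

12.67 Hz

For a string, f ∝ √T, so the new frequency is 310.3·√0.920 = 297.6293 Hz.
f_beat = |297.6293 − 310.3| = 12.67 Hz.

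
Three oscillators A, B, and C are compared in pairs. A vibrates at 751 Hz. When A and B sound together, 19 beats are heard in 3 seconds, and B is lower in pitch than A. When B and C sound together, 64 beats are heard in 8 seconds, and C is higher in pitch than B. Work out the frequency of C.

752.6667 Hz

A–B: Beat frequency = 19/3 = 6.3333 Hz.
B is below A, so f_B = 751 − 6.3333 = 744.6667 Hz.
B–C: Beat frequency = 64/8 = 8 Hz.
C is above B, so f_C = 744.6667 + 8 = 752.6667 Hz.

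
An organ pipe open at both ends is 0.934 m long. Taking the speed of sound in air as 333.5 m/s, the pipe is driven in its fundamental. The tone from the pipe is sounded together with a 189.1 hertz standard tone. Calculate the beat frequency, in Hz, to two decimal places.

10.57 Hz

Open pipe: f_n = n·v/(2L) = 1·333.5/(2·0.934) = 178.5332 Hz.
f_beat = |178.5332 − 189.1| = 10.57 Hz.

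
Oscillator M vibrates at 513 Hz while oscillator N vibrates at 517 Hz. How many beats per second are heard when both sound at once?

4 Hz

f_beat = |f₁ − f₂|.
|513 − 517| = 4 Hz.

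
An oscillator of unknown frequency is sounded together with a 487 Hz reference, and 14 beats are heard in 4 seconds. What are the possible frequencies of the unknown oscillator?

483.5 Hz or 490.5 Hz

Beat frequency = 14/4 = 3.5 Hz.
|f − 487| = 3.5, so f = 487 ± 3.5.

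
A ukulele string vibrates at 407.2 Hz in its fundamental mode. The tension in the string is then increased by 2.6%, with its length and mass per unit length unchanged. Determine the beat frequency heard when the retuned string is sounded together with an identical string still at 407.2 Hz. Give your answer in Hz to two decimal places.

5.26 Hz

For a string, f ∝ √T, so the new frequency is 407.2·√1.026 = 412.4596 Hz.
f_beat = |412.4596 − 407.2| = 5.26 Hz.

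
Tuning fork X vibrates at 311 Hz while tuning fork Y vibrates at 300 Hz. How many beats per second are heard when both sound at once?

f_beat = |f₁ − f₂|.
|311 − 300| = 11 Hz.

11 Hz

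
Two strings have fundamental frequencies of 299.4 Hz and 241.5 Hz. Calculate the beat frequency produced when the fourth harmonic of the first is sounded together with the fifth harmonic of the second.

9.9 Hz

Fourth harmonic of the first: 4·299.4 = 1197.6 Hz.
Fifth harmonic of the second: 5·241.5 = 1207.5 Hz.
f_beat = |1197.6 − 1207.5| = 9.9 Hz.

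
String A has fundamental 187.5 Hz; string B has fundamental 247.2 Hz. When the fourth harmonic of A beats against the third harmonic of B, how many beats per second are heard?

Fourth harmonic of the first: 4·187.5 = 750.0 Hz.
Third harmonic of the second: 3·247.2 = 741.6 Hz.
f_beat = |750.0 − 741.6| = 8.4 Hz.

8.4 Hz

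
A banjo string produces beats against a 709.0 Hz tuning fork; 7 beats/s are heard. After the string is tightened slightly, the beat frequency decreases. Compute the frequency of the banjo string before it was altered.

|f − 709.0| = 7, so the banjo string was at either 702 Hz or 716 Hz.
Increasing tension raises a string's frequency; the adjustment raises the banjo string's frequency.
The beat rate fell, so the adjustment moved the banjo string toward 709.0 Hz — it must have started below the reference.

702 Hz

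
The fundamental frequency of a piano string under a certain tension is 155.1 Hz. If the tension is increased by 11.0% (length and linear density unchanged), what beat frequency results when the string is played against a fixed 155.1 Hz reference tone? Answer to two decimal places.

8.31 Hz

For a string, f ∝ √T, so the new frequency is 155.1·√1.110 = 163.4080 Hz.
f_beat = |163.4080 − 155.1| = 8.31 Hz.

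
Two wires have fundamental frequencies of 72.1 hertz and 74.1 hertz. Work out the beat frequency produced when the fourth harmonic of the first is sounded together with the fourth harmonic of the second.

Fourth harmonic of the first: 4·72.1 = 288.4 Hz.
Fourth harmonic of the second: 4·74.1 = 296.4 Hz.
f_beat = |288.4 − 296.4| = 8.0 Hz.

8.0 Hz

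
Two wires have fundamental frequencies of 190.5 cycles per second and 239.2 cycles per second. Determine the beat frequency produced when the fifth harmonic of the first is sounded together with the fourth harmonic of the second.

Fifth harmonic of the first: 5·190.5 = 952.5 Hz.
Fourth harmonic of the second: 4·239.2 = 956.8 Hz.
f_beat = |952.5 − 956.8| = 4.3 Hz.

4.3 Hz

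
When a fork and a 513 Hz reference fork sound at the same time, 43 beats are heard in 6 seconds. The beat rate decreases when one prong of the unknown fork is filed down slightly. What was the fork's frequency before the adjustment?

Beat frequency = 43/6 = 7.1667 Hz.
|f − 513| = 7.1667, so the fork was at either 505.8333 Hz or 520.1667 Hz.
Filing a prong removes mass and raises the fork's frequency; the adjustment raises the fork's frequency.
The beat rate fell, so the adjustment moved the fork toward 513 Hz — it must have started below the reference.

505.8333 Hz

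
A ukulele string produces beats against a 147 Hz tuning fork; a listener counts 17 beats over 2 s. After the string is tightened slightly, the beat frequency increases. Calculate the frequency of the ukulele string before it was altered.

155.5 Hz

Beat frequency = 17/2 = 8.5 Hz.
|f − 147| = 8.5, so the ukulele string was at either 138.5 Hz or 155.5 Hz.
Increasing tension raises a string's frequency; the adjustment raises the ukulele string's frequency.
The beat rate rose, so the adjustment moved the ukulele string further from 147 Hz — it was already above the reference.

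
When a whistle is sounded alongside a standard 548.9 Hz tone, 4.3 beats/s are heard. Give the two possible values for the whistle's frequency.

544.6 Hz or 553.2 Hz

|f − 548.9| = 4.3, so f = 548.9 ± 4.3.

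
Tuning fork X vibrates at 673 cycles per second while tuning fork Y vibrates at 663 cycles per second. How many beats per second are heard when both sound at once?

Beats arise from superposition of two nearby frequencies; the beat rate is |f₁ − f₂|.
|673 − 663| = 10 Hz.

10 Hz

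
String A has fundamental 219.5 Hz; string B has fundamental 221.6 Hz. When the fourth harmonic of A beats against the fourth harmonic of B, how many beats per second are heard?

Fourth harmonic of the first: 4·219.5 = 878.0 Hz.
Fourth harmonic of the second: 4·221.6 = 886.4 Hz.
f_beat = |878.0 − 886.4| = 8.4 Hz.

8.4 Hz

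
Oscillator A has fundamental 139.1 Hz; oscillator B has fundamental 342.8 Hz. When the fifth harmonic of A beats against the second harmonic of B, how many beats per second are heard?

9.9 Hz

Fifth harmonic of the first: 5·139.1 = 695.5 Hz.
Second harmonic of the second: 2·342.8 = 685.6 Hz.
f_beat = |695.5 − 685.6| = 9.9 Hz.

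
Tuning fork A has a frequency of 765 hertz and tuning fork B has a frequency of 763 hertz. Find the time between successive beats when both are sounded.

f_beat = |765 − 763| = 2 Hz.
Beat period T = 1 / f_beat = 1 / 2 s.

0.500 s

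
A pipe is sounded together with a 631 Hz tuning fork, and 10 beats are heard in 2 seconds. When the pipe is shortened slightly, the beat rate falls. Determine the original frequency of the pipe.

626 Hz

Beat frequency = 10/2 = 5 Hz.
|f − 631| = 5, so the pipe was at either 626 Hz or 636 Hz.
A shorter pipe has a higher fundamental; the adjustment raises the pipe's frequency.
The beat rate fell, so the adjustment moved the pipe toward 631 Hz — it must have started below the reference.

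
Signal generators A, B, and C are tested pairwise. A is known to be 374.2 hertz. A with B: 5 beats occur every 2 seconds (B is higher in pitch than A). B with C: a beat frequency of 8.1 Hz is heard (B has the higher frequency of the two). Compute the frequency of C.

A–B: Beat frequency = 5/2 = 2.5 Hz.
B is above A, so f_B = 374.2 + 2.5 = 376.7 Hz.
C is below B, so f_C = 376.7 − 8.1 = 368.6 Hz.

368.6 Hz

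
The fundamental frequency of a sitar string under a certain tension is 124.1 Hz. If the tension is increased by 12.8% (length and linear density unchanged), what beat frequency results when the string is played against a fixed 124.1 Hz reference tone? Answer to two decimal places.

7.70 Hz

For a string, f ∝ √T, so the new frequency is 124.1·√1.128 = 131.8033 Hz.
f_beat = |131.8033 − 124.1| = 7.70 Hz.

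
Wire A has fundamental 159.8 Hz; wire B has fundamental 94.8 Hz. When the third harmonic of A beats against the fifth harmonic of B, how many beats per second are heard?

Third harmonic of the first: 3·159.8 = 479.4 Hz.
Fifth harmonic of the second: 5·94.8 = 474.0 Hz.
f_beat = |479.4 − 474.0| = 5.4 Hz.

5.4 Hz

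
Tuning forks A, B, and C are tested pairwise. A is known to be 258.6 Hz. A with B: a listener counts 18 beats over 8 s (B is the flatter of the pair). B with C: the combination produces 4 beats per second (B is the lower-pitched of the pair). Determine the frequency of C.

260.35 Hz

A–B: Beat frequency = 18/8 = 2.25 Hz.
B is below A, so f_B = 258.6 − 2.25 = 256.35 Hz.
C is above B, so f_C = 256.35 + 4 = 260.35 Hz.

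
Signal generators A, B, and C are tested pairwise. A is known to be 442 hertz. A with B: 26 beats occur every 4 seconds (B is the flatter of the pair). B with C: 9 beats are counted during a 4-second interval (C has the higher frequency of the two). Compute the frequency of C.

437.75 Hz

A–B: Beat frequency = 26/4 = 6.5 Hz.
B is below A, so f_B = 442 − 6.5 = 435.5 Hz.
B–C: Beat frequency = 9/4 = 2.25 Hz.
C is above B, so f_C = 435.5 + 2.25 = 437.75 Hz.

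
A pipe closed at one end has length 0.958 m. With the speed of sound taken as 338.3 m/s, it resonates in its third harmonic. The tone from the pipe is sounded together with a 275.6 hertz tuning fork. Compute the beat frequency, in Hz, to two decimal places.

Closed pipe (odd harmonics): f_n = n·v/(4L) = 3·338.3/(4·0.958) = 264.8486 Hz.
f_beat = |264.8486 − 275.6| = 10.75 Hz.

10.75 Hz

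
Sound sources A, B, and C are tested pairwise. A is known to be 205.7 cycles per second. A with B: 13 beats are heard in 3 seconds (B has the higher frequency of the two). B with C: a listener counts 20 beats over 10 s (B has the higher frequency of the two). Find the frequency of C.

A–B: Beat frequency = 13/3 = 4.3333 Hz.
B is above A, so f_B = 205.7 + 4.3333 = 210.0333 Hz.
B–C: Beat frequency = 20/10 = 2 Hz.
C is below B, so f_C = 210.0333 − 2 = 208.0333 Hz.

208.0333 Hz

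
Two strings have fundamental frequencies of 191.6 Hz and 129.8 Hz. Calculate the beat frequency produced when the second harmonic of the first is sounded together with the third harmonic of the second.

Second harmonic of the first: 2·191.6 = 383.2 Hz.
Third harmonic of the second: 3·129.8 = 389.4 Hz.
f_beat = |383.2 − 389.4| = 6.2 Hz.

6.2 Hz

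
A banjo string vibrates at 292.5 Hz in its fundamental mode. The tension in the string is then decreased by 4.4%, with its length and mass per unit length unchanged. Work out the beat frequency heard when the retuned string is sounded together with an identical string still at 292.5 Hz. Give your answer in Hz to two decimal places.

6.51 Hz

For a string, f ∝ √T, so the new frequency is 292.5·√0.956 = 285.9926 Hz.
f_beat = |285.9926 − 292.5| = 6.51 Hz.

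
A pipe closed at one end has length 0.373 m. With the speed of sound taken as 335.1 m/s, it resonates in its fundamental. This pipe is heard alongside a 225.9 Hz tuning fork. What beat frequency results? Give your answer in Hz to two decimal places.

Closed pipe (odd harmonics): f_n = n·v/(4L) = 1·335.1/(4·0.373) = 224.5979 Hz.
f_beat = |224.5979 − 225.9| = 1.30 Hz.

1.30 Hz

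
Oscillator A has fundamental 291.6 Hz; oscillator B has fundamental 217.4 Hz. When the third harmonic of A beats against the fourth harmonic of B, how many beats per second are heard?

Third harmonic of the first: 3·291.6 = 874.8 Hz.
Fourth harmonic of the second: 4·217.4 = 869.6 Hz.
f_beat = |874.8 − 869.6| = 5.2 Hz.

5.2 Hz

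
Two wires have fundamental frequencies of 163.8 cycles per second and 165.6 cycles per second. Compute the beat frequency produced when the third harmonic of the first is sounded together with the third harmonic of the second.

5.4 Hz

Third harmonic of the first: 3·163.8 = 491.4 Hz.
Third harmonic of the second: 3·165.6 = 496.8 Hz.
f_beat = |491.4 − 496.8| = 5.4 Hz.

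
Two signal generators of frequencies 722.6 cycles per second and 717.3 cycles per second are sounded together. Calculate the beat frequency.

5.3 Hz

Beats arise from superposition of two nearby frequencies; the beat rate is |f₁ − f₂|.
|722.6 − 717.3| = 5.3 Hz.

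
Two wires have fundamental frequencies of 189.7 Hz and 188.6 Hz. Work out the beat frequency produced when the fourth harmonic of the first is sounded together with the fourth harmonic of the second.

Fourth harmonic of the first: 4·189.7 = 758.8 Hz.
Fourth harmonic of the second: 4·188.6 = 754.4 Hz.
f_beat = |758.8 − 754.4| = 4.4 Hz.

4.4 Hz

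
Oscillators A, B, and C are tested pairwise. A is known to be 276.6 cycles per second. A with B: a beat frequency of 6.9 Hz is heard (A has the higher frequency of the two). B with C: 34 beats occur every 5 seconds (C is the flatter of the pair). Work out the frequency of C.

B is below A, so f_B = 276.6 − 6.9 = 269.7 Hz.
B–C: Beat frequency = 34/5 = 6.8 Hz.
C is below B, so f_C = 269.7 − 6.8 = 262.9 Hz.

262.9 Hz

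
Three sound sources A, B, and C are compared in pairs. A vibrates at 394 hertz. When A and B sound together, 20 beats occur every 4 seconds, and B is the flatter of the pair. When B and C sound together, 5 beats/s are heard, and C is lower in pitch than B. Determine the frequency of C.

A–B: Beat frequency = 20/4 = 5 Hz.
B is below A, so f_B = 394 − 5 = 389 Hz.
C is below B, so f_C = 389 − 5 = 384 Hz.

384 Hz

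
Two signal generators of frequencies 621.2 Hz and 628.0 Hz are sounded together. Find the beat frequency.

6.8 Hz

The beat frequency equals the magnitude of the frequency difference.
|621.2 − 628.0| = 6.8 Hz.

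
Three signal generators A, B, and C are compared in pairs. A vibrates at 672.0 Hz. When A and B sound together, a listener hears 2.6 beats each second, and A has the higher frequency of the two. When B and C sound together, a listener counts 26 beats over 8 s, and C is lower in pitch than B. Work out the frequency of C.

666.15 Hz

B is below A, so f_B = 672.0 − 2.6 = 669.4 Hz.
B–C: Beat frequency = 26/8 = 3.25 Hz.
C is below B, so f_C = 669.4 − 3.25 = 666.15 Hz.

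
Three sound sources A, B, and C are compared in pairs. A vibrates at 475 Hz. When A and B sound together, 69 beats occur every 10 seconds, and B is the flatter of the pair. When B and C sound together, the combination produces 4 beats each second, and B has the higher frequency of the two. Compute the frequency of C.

A–B: Beat frequency = 69/10 = 6.9 Hz.
B is below A, so f_B = 475 − 6.9 = 468.1 Hz.
C is below B, so f_C = 468.1 − 4 = 464.1 Hz.

464.1 Hz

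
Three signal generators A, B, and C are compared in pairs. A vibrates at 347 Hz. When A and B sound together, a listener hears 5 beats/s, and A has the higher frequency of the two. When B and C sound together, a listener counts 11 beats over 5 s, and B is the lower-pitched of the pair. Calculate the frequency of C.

344.2 Hz

B is below A, so f_B = 347 − 5 = 342 Hz.
B–C: Beat frequency = 11/5 = 2.2 Hz.
C is above B, so f_C = 342 + 2.2 = 344.2 Hz.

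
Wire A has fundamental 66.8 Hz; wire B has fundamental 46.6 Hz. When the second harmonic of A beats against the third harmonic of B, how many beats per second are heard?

Second harmonic of the first: 2·66.8 = 133.6 Hz.
Third harmonic of the second: 3·46.6 = 139.8 Hz.
f_beat = |133.6 − 139.8| = 6.2 Hz.

6.2 Hz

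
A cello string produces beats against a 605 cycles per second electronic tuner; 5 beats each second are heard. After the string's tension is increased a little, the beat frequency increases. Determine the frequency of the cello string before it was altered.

610 Hz

|f − 605| = 5, so the cello string was at either 600 Hz or 610 Hz.
Higher tension means higher frequency; the adjustment raises the cello string's frequency.
The beat rate rose, so the adjustment moved the cello string further from 605 Hz — it was already above the reference.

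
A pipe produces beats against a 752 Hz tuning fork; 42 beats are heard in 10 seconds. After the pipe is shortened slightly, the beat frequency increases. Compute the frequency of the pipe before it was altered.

756.2 Hz

Beat frequency = 42/10 = 4.2 Hz.
|f − 752| = 4.2, so the pipe was at either 747.8 Hz or 756.2 Hz.
A shorter pipe has a higher fundamental; the adjustment raises the pipe's frequency.
The beat rate rose, so the adjustment moved the pipe further from 752 Hz — it was already above the reference.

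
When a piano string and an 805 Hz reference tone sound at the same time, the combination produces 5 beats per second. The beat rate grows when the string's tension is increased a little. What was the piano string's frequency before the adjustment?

810 Hz

|f − 805| = 5, so the piano string was at either 800 Hz or 810 Hz.
Higher tension means higher frequency; the adjustment raises the piano string's frequency.
The beat rate rose, so the adjustment moved the piano string further from 805 Hz — it was already above the reference.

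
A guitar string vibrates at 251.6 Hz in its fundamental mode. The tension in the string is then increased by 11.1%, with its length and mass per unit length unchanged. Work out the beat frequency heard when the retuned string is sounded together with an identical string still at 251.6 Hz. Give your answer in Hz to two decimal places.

For a string, f ∝ √T, so the new frequency is 251.6·√1.111 = 265.1964 Hz.
f_beat = |265.1964 − 251.6| = 13.60 Hz.

13.60 Hz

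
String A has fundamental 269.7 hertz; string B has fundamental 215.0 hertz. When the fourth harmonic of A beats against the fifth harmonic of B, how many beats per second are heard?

3.8 Hz

Fourth harmonic of the first: 4·269.7 = 1078.8 Hz.
Fifth harmonic of the second: 5·215.0 = 1075.0 Hz.
f_beat = |1078.8 − 1075.0| = 3.8 Hz.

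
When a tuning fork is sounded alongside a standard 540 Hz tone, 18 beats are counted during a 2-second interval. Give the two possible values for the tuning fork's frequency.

531 Hz or 549 Hz

Beat frequency = 18/2 = 9 Hz.
|f − 540| = 9, so f = 540 ± 9.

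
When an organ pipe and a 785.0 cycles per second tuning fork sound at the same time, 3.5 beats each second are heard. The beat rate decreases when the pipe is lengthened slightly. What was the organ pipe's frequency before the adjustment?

788.5 Hz

|f − 785.0| = 3.5, so the organ pipe was at either 781.5 Hz or 788.5 Hz.
A longer pipe has a lower fundamental; the adjustment lowers the organ pipe's frequency.
The beat rate fell, so the adjustment moved the organ pipe toward 785.0 Hz — it must have started above the reference.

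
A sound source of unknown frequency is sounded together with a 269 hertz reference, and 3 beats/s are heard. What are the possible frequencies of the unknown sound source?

266 Hz or 272 Hz

|f − 269| = 3, so f = 269 ± 3.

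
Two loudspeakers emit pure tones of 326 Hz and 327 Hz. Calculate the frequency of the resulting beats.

The beat frequency equals the magnitude of the frequency difference.
|326 − 327| = 1 Hz.

1 Hz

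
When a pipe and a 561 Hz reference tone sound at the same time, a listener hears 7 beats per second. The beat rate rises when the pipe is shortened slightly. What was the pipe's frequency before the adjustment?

568 Hz

|f − 561| = 7, so the pipe was at either 554 Hz or 568 Hz.
A shorter pipe has a higher fundamental; the adjustment raises the pipe's frequency.
The beat rate rose, so the adjustment moved the pipe further from 561 Hz — it was already above the reference.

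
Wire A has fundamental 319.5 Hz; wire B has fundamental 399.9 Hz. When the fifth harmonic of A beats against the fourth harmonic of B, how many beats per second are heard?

2.1 Hz

Fifth harmonic of the first: 5·319.5 = 1597.5 Hz.
Fourth harmonic of the second: 4·399.9 = 1599.6 Hz.
f_beat = |1597.5 − 1599.6| = 2.1 Hz.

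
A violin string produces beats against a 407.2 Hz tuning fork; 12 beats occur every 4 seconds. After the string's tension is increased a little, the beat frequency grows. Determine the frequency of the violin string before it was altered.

410.2 Hz

Beat frequency = 12/4 = 3 Hz.
|f − 407.2| = 3, so the violin string was at either 404.2 Hz or 410.2 Hz.
Higher tension means higher frequency; the adjustment raises the violin string's frequency.
The beat rate rose, so the adjustment moved the violin string further from 407.2 Hz — it was already above the reference.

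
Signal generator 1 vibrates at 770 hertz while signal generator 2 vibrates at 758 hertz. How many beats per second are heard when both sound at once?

12 Hz

f_beat = |f₁ − f₂|.
|770 − 758| = 12 Hz.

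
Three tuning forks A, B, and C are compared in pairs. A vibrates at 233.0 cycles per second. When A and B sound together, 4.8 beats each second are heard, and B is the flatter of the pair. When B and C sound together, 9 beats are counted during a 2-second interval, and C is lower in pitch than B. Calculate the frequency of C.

223.7 Hz

B is below A, so f_B = 233.0 − 4.8 = 228.2 Hz.
B–C: Beat frequency = 9/2 = 4.5 Hz.
C is below B, so f_C = 228.2 − 4.5 = 223.7 Hz.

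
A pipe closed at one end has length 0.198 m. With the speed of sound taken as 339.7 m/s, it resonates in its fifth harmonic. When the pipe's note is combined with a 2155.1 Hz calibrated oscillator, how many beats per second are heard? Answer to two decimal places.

10.53 Hz

Closed pipe (odd harmonics): f_n = n·v/(4L) = 5·339.7/(4·0.198) = 2144.5707 Hz.
f_beat = |2144.5707 − 2155.1| = 10.53 Hz.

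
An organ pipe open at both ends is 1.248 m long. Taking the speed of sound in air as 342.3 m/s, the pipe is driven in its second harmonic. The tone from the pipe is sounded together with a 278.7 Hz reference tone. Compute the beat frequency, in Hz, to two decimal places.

Open pipe: f_n = n·v/(2L) = 2·342.3/(2·1.248) = 274.2788 Hz.
f_beat = |274.2788 − 278.7| = 4.42 Hz.

4.42 Hz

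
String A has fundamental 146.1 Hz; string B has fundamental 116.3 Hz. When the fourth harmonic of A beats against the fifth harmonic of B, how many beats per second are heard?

Fourth harmonic of the first: 4·146.1 = 584.4 Hz.
Fifth harmonic of the second: 5·116.3 = 581.5 Hz.
f_beat = |584.4 − 581.5| = 2.9 Hz.

2.9 Hz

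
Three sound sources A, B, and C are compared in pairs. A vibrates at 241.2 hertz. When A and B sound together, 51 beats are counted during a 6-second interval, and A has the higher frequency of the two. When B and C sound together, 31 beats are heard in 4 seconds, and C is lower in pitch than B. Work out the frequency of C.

224.95 Hz

A–B: Beat frequency = 51/6 = 8.5 Hz.
B is below A, so f_B = 241.2 − 8.5 = 232.7 Hz.
B–C: Beat frequency = 31/4 = 7.75 Hz.
C is below B, so f_C = 232.7 − 7.75 = 224.95 Hz.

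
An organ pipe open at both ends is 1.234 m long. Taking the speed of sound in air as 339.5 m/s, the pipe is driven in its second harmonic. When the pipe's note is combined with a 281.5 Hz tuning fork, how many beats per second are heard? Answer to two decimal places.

Open pipe: f_n = n·v/(2L) = 2·339.5/(2·1.234) = 275.1216 Hz.
f_beat = |275.1216 − 281.5| = 6.38 Hz.

6.38 Hz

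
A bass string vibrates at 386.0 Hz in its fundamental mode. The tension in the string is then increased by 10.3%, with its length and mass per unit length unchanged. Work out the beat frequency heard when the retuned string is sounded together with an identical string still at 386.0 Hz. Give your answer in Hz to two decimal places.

19.39 Hz

For a string, f ∝ √T, so the new frequency is 386.0·√1.103 = 405.3919 Hz.
f_beat = |405.3919 − 386.0| = 19.39 Hz.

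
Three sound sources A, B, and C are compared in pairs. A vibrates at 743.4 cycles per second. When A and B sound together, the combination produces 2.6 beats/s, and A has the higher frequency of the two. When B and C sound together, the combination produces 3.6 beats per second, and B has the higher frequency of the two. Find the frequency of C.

B is below A, so f_B = 743.4 − 2.6 = 740.8 Hz.
C is below B, so f_C = 740.8 − 3.6 = 737.2 Hz.

737.2 Hz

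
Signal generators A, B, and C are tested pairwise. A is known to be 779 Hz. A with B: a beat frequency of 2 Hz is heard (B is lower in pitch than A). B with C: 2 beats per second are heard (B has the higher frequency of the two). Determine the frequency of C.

B is below A, so f_B = 779 − 2 = 777 Hz.
C is below B, so f_C = 777 − 2 = 775 Hz.

775 Hz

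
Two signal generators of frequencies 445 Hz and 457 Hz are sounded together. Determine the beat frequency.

12 Hz

The beat frequency equals the magnitude of the frequency difference.
|445 − 457| = 12 Hz.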